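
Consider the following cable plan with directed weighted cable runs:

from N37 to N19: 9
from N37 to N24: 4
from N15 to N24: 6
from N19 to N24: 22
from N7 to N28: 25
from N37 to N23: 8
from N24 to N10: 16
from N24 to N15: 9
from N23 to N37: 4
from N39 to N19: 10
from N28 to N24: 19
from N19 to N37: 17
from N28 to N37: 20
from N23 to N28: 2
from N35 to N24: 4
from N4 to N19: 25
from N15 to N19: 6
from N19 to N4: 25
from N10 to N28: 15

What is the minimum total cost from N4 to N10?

62

Enumerating some paths:
N4–N19–N37–N23–N28–N24–N10: 25+17+8+2+19+16 = 87
N4–N19–N37–N24–N10: 25+17+4+16 = 62
N4–N19–N24–N10: 25+22+16 = 63
Cheapest is N4–N19–N37–N24–N10 at 62.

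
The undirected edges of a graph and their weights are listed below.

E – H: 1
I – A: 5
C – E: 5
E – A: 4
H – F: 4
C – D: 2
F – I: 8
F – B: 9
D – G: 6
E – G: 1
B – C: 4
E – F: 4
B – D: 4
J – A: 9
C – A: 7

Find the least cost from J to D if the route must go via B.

Shortest J→B: J–A–C–B = 20
Shortest B→D: B–D = 4
Total via B: 20 + 4 = 24.

24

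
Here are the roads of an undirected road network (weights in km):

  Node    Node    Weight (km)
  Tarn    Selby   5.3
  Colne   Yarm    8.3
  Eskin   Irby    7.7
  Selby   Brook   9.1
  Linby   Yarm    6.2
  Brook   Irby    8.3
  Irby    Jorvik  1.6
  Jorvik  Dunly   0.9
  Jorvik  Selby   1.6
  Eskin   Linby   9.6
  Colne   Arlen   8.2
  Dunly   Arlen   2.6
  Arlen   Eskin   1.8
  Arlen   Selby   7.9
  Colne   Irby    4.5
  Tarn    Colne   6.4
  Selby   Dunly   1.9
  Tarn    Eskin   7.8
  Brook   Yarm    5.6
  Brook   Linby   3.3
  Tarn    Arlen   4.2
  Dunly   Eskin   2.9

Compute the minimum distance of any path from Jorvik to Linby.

Shortest distances from Jorvik:
Jorvik: 0
Dunly: 0.9  (via Jorvik)
Selby: 1.6  (via Jorvik)
Irby: 1.6  (via Jorvik)
Arlen: 3.5  (via Dunly)
Eskin: 3.8  (via Dunly)
Colne: 6.1  (via Irby)
Tarn: 6.9  (via Selby)
Brook: 9.9  (via Irby)
Linby: 13.2  (via Brook)
Shortest route: Jorvik–Irby–Brook–Linby = 13.2 km.

13.2 km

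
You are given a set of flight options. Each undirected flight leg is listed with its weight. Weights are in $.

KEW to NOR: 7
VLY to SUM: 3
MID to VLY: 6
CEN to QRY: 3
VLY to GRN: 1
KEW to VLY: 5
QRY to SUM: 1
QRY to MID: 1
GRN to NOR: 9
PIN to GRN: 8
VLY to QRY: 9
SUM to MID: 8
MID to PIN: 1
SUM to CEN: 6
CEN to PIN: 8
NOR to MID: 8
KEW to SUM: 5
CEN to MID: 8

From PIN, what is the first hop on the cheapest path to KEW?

Candidate routes:
PIN–MID–VLY–KEW: 1+6+5 = 12
PIN–MID–QRY–SUM–VLY–KEW: 1+1+1+3+5 = 11
PIN–MID–QRY–SUM–KEW: 1+1+1+5 = 8
Cheapest is PIN–MID–QRY–SUM–KEW at $8.
So from PIN the first move is to MID.

MID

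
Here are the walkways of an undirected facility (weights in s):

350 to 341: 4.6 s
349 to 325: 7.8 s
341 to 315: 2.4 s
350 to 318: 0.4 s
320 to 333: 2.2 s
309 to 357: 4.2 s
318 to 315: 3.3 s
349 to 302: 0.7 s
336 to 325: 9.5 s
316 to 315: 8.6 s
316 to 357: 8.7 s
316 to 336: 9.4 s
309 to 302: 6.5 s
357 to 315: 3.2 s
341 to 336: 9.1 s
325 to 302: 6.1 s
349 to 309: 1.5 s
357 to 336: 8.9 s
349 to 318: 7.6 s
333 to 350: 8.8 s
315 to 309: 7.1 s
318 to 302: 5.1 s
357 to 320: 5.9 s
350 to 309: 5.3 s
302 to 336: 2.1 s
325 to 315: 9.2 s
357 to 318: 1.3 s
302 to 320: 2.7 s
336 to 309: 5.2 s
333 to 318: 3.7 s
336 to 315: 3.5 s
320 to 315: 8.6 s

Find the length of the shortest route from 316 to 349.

Candidate routes:
316–315–336–302–349: 8.6+3.5+2.1+0.7 = 14.9
316–357–309–349: 8.7+4.2+1.5 = 14.4
316–336–302–349: 9.4+2.1+0.7 = 12.2
The minimum is 12.2 s via 316–336–302–349.

12.2 s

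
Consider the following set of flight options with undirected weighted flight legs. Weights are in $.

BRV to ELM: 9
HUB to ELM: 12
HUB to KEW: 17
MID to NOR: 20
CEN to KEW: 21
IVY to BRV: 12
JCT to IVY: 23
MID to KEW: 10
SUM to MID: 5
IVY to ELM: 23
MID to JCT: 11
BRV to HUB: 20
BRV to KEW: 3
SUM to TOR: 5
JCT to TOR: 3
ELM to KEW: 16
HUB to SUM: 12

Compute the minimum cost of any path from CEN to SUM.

Enumerating some paths:
CEN–KEW–MID–JCT–TOR–SUM: 21+10+11+3+5 = 50
CEN–KEW–HUB–SUM: 21+17+12 = 50
CEN–KEW–MID–SUM: 21+10+5 = 36
Cheapest is CEN–KEW–MID–SUM at $36.

$36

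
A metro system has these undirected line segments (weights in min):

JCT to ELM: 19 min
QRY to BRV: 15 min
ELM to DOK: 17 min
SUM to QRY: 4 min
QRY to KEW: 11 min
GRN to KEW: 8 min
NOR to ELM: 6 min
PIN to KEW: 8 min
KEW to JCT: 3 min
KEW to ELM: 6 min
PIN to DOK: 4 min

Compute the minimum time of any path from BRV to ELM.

32 min

Enumerating some paths:
BRV → QRY → KEW → PIN → DOK → ELM: 15+11+8+4+17 = 55
BRV → QRY → KEW → ELM: 15+11+6 = 32
BRV → QRY → KEW → JCT → ELM: 15+11+3+19 = 48
Cheapest is BRV → QRY → KEW → ELM at 32 min.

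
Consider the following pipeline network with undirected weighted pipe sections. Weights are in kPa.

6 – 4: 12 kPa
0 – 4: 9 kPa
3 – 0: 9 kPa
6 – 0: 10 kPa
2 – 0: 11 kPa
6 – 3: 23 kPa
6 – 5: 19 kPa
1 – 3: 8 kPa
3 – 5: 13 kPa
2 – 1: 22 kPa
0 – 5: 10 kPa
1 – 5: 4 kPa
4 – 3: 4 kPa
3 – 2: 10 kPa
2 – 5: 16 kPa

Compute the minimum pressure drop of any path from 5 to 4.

16 kPa

Shortest distances from 5:
5: 0
1: 4  (via 5)
0: 10  (via 5)
3: 12  (via 1)
2: 16  (via 5)
4: 16  (via 3)
Shortest route: 5 → 1 → 3 → 4 = 16 kPa.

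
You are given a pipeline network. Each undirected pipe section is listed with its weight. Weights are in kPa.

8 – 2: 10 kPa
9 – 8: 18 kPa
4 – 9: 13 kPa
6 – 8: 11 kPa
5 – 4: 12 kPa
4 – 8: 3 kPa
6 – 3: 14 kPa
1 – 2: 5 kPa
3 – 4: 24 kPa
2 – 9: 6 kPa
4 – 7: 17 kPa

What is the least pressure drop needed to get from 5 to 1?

Running Dijkstra from 5:
5: 0
4: 12  (via 5)
8: 15  (via 4)
2: 25  (via 8)
9: 25  (via 4)
6: 26  (via 8)
7: 29  (via 4)
1: 30  (via 2)
Shortest route: 5 → 4 → 8 → 2 → 1 = 30 kPa.

30 kPa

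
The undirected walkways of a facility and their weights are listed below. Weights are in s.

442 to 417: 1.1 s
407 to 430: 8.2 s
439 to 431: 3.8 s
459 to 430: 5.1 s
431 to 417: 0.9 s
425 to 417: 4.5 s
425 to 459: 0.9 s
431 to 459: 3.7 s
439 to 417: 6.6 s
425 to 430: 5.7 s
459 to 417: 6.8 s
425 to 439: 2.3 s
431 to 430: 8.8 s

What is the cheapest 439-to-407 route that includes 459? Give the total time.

16.5 s

Best 439 to 459: 439 → 425 → 459 costing 3.2
Best 459 to 407: 459 → 430 → 407 costing 13.3
Total via 459: 3.2 + 13.3 = 16.5 s.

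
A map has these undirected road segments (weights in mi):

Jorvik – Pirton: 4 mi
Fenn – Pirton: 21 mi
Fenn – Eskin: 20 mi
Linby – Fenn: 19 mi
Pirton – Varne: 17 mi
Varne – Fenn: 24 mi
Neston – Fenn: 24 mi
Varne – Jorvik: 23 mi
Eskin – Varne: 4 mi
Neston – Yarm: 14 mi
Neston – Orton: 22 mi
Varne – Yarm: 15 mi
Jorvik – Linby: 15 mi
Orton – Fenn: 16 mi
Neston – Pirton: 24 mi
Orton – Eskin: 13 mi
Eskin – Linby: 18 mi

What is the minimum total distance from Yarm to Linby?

Candidate routes:
Yarm → Varne → Pirton → Jorvik → Linby: 15+17+4+15 = 51
Yarm → Varne → Jorvik → Linby: 15+23+15 = 53
Yarm → Varne → Eskin → Linby: 15+4+18 = 37
The minimum is 37 mi via Yarm → Varne → Eskin → Linby.

37 mi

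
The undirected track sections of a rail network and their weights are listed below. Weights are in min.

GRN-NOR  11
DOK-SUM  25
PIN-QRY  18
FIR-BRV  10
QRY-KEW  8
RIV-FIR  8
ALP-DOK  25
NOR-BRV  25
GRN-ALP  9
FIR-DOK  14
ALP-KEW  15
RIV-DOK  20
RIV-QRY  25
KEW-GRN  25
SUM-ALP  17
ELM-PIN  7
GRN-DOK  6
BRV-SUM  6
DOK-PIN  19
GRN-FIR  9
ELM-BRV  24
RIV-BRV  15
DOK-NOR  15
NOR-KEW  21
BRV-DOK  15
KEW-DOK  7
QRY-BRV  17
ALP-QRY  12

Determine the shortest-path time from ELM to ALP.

Candidate routes:
ELM → PIN → DOK → GRN → ALP: 7+19+6+9 = 41
ELM → PIN → QRY → ALP: 7+18+12 = 37
The minimum is 37 min via ELM → PIN → QRY → ALP.

37 min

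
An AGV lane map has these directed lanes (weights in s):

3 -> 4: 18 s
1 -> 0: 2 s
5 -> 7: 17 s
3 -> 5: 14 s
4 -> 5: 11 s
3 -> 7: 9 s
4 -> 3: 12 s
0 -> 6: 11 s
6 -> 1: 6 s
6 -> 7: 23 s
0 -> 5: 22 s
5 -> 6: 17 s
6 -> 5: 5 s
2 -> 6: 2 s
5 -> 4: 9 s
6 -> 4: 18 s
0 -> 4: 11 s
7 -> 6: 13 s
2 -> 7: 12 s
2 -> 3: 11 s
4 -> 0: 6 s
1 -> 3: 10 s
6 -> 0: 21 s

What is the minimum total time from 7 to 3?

29 s

Settle nodes by increasing distance from 7:
7: 0
6: 13  (via 7)
5: 18  (via 6)
1: 19  (via 6)
0: 21  (via 1)
4: 27  (via 5)
3: 29  (via 1)
Shortest route: 7 → 6 → 1 → 3 = 29 s.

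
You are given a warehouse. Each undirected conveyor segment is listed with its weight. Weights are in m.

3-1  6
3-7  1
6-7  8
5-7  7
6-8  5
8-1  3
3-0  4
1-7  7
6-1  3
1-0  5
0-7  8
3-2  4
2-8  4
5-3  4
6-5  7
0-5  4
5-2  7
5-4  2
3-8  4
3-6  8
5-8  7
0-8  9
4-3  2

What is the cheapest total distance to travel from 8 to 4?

Candidate routes:
8 → 5 → 4: 7+2 = 9
8 → 3 → 4: 4+2 = 6
Cheapest is 8 → 3 → 4 at 6 m.

6 m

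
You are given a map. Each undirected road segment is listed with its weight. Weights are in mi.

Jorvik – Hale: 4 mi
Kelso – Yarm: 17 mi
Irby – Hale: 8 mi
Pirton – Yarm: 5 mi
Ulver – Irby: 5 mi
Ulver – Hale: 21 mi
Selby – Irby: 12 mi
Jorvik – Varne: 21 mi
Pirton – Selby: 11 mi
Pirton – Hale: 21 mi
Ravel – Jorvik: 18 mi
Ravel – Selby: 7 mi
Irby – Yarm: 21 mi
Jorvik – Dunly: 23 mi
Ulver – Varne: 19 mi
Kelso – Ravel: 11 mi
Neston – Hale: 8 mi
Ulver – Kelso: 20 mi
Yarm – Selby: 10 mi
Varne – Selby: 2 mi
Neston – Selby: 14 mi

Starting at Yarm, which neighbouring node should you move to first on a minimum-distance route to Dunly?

Candidate routes:
Yarm → Irby → Hale → Jorvik → Dunly: 21+8+4+23 = 56
Yarm → Pirton → Hale → Jorvik → Dunly: 5+21+4+23 = 53
Yarm → Selby → Varne → Jorvik → Dunly: 10+2+21+23 = 56
The minimum is 53 mi via Yarm → Pirton → Hale → Jorvik → Dunly.
So from Yarm the first move is to Pirton.

Pirton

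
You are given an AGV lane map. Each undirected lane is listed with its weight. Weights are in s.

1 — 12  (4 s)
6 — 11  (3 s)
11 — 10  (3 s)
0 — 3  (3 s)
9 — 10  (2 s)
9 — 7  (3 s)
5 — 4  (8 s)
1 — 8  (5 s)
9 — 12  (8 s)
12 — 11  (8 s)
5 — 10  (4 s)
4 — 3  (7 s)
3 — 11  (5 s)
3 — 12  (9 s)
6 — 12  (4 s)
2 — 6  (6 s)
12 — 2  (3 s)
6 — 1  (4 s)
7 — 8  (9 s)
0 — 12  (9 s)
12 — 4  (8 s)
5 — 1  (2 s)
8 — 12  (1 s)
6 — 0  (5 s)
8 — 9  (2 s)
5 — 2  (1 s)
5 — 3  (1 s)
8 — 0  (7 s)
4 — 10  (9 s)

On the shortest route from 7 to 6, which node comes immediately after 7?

Compare a few routes:
7–9–10–11–6: 3+2+3+3 = 11
7–9–8–12–6: 3+2+1+4 = 10
7–9–8–1–6: 3+2+5+4 = 14
7–9–8–12–1–6: 3+2+1+4+4 = 14
Cheapest is 7–9–8–12–6 at 10 s.
So from 7 the first move is to 9.

9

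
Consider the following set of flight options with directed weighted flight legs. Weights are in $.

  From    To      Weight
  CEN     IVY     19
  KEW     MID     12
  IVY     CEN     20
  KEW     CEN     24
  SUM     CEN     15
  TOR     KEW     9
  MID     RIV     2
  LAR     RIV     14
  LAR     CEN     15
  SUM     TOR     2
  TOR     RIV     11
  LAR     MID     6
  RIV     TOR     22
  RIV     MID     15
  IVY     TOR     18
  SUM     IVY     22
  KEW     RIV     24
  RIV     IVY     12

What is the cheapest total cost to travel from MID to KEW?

$33

Enumerating some paths:
MID–RIV–TOR–KEW: 2+22+9 = 33
MID–RIV–IVY–TOR–KEW: 2+12+18+9 = 41
The minimum is $33 via MID–RIV–TOR–KEW.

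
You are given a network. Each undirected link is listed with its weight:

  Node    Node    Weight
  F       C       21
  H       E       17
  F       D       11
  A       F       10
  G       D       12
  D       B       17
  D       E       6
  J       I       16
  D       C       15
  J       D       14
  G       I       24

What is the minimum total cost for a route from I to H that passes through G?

59

Best I to G: I–G costing 24
Shortest G→H: G–D–E–H = 35
Total via G: 24 + 35 = 59.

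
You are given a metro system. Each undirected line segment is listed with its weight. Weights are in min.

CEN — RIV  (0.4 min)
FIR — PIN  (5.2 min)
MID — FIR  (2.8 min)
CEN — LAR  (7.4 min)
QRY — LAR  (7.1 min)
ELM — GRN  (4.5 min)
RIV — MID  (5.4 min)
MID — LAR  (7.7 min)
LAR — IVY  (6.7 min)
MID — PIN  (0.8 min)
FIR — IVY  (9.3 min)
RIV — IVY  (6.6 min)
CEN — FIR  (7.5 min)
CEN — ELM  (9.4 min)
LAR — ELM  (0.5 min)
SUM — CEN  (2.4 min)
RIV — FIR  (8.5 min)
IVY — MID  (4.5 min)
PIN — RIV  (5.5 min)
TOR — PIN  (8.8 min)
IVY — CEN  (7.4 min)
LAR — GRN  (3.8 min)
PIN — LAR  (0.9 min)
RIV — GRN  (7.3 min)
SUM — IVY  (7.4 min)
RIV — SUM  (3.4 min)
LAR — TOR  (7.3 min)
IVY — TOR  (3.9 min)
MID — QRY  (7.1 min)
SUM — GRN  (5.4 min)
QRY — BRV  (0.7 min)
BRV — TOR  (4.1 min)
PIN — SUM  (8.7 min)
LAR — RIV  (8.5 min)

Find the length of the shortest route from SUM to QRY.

Enumerating some paths:
SUM–CEN–RIV–MID–QRY: 2.4+0.4+5.4+7.1 = 15.3
SUM–IVY–TOR–BRV–QRY: 7.4+3.9+4.1+0.7 = 16.1
SUM–CEN–RIV–PIN–MID–QRY: 2.4+0.4+5.5+0.8+7.1 = 16.2
SUM–RIV–MID–QRY: 3.4+5.4+7.1 = 15.9
The minimum is 15.3 min via SUM–CEN–RIV–MID–QRY.

15.3 min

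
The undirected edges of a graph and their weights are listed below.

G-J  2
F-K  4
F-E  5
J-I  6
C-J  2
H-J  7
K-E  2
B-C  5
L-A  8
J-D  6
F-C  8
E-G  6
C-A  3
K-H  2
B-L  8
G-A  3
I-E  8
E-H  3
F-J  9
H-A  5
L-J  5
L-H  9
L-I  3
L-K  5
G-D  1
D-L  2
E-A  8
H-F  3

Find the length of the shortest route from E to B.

15

Settle nodes by increasing distance from E:
E: 0
K: 2  (via E)
H: 3  (via E)
F: 5  (via E)
G: 6  (via E)
D: 7  (via G)
L: 7  (via K)
A: 8  (via E)
I: 8  (via E)
J: 8  (via G)
C: 10  (via J)
B: 15  (via L)
Shortest route: E → K → L → B = 15.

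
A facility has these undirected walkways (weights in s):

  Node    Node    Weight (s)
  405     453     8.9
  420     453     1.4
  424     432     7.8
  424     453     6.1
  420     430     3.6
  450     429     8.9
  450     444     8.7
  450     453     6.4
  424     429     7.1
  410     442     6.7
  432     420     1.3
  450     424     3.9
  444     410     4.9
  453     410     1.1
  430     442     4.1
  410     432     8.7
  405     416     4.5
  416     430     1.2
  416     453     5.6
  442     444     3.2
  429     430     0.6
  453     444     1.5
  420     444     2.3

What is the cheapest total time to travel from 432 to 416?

6.1 s

Compare a few routes:
432–420–430–416: 1.3+3.6+1.2 = 6.1
432–420–444–453–416: 1.3+2.3+1.5+5.6 = 10.7
432–420–444–442–430–416: 1.3+2.3+3.2+4.1+1.2 = 12.1
432–420–453–416: 1.3+1.4+5.6 = 8.3
Cheapest is 432–420–430–416 at 6.1 s.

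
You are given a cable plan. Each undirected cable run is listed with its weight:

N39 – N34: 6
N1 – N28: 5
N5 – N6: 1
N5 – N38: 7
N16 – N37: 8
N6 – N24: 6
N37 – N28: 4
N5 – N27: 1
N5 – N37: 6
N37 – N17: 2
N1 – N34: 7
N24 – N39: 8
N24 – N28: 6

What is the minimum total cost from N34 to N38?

28

Candidate routes:
N34 - N1 - N28 - N24 - N6 - N5 - N38: 7+5+6+6+1+7 = 32
N34 - N39 - N24 - N28 - N37 - N5 - N38: 6+8+6+4+6+7 = 37
N34 - N39 - N24 - N6 - N5 - N38: 6+8+6+1+7 = 28
N34 - N1 - N28 - N37 - N5 - N38: 7+5+4+6+7 = 29
The minimum is 28 via N34 - N39 - N24 - N6 - N5 - N38.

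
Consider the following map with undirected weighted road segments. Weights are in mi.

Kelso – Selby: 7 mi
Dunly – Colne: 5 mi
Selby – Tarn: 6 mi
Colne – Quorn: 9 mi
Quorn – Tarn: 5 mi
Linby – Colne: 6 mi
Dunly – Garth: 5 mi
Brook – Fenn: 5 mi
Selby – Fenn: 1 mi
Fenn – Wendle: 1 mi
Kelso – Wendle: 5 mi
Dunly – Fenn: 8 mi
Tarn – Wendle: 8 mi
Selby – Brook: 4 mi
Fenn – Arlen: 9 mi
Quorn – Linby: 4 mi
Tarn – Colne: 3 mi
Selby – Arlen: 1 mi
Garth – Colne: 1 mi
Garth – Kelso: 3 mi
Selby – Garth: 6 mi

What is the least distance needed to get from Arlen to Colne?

8 mi

Enumerating some paths:
Arlen–Selby–Tarn–Colne: 1+6+3 = 10
Arlen–Selby–Garth–Colne: 1+6+1 = 8
Cheapest is Arlen–Selby–Garth–Colne at 8 mi.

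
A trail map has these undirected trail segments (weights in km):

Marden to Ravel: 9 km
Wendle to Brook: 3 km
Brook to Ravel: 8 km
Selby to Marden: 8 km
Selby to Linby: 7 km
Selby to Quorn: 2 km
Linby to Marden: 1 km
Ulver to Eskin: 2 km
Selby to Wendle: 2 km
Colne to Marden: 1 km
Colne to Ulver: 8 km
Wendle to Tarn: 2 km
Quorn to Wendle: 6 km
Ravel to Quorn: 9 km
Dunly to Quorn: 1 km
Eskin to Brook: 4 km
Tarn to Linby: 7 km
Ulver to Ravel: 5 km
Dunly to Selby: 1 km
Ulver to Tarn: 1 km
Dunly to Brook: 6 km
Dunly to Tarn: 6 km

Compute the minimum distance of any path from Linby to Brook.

Enumerating some paths:
Linby → Selby → Dunly → Brook: 7+1+6 = 14
Linby → Tarn → Ulver → Eskin → Brook: 7+1+2+4 = 14
Linby → Tarn → Wendle → Brook: 7+2+3 = 12
Linby → Marden → Selby → Wendle → Brook: 1+8+2+3 = 14
Cheapest is Linby → Tarn → Wendle → Brook at 12 km.

12 km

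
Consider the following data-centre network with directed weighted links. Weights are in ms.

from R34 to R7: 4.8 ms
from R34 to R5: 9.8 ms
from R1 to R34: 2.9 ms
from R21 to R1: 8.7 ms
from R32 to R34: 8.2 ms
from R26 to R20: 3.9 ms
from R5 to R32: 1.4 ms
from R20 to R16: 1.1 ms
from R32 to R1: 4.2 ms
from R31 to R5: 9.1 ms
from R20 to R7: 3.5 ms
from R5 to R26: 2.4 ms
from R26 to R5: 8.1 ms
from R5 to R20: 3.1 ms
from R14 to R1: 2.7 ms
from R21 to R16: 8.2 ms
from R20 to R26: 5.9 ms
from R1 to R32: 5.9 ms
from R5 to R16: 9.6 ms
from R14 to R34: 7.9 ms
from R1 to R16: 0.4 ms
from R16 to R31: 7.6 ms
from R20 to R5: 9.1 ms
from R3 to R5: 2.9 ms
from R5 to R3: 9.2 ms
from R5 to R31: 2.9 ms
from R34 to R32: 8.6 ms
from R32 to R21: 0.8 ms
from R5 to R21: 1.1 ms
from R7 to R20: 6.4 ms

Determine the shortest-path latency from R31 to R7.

15.7 ms

Settle nodes by increasing distance from R31:
R31: 0
R5: 9.1  (via R31)
R21: 10.2  (via R5)
R32: 10.5  (via R5)
R26: 11.5  (via R5)
R20: 12.2  (via R5)
R16: 13.3  (via R20)
R1: 14.7  (via R32)
R7: 15.7  (via R20)
Shortest route: R31 → R5 → R20 → R7 = 15.7 ms.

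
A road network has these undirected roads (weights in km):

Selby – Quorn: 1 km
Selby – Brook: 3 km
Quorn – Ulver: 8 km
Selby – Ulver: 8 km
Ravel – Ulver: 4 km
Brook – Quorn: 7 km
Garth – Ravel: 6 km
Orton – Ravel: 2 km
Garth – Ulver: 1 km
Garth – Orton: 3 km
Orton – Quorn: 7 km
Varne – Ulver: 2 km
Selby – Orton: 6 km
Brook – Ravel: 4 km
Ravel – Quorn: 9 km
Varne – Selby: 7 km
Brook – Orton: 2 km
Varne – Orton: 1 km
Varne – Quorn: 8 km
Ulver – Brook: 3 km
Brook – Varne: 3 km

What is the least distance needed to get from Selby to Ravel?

7 km

Candidate routes:
Selby–Orton–Ravel: 6+2 = 8
Selby–Brook–Ravel: 3+4 = 7
Cheapest is Selby–Brook–Ravel at 7 km.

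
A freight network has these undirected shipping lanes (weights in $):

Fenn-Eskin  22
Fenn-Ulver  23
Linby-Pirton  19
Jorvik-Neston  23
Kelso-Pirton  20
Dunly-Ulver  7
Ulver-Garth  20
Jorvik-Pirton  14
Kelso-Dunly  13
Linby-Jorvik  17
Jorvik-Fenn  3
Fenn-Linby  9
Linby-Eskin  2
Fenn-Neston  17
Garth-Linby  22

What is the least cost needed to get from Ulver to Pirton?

$40

Shortest distances from Ulver:
Ulver: 0
Dunly: 7  (via Ulver)
Kelso: 20  (via Dunly)
Garth: 20  (via Ulver)
Fenn: 23  (via Ulver)
Jorvik: 26  (via Fenn)
Linby: 32  (via Fenn)
Eskin: 34  (via Linby)
Neston: 40  (via Fenn)
Pirton: 40  (via Kelso)
Shortest route: Ulver–Dunly–Kelso–Pirton = $40.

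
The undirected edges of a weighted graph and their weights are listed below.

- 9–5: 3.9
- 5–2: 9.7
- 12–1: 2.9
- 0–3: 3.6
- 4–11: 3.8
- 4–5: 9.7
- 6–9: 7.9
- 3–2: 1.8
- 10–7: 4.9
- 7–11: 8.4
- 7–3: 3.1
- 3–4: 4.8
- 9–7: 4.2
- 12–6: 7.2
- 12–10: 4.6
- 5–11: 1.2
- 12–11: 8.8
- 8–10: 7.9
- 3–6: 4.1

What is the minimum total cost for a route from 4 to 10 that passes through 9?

18

Shortest 4→9: 4–11–5–9 = 8.9
Shortest 9→10: 9–7–10 = 9.1
Total via 9: 8.9 + 9.1 = 18.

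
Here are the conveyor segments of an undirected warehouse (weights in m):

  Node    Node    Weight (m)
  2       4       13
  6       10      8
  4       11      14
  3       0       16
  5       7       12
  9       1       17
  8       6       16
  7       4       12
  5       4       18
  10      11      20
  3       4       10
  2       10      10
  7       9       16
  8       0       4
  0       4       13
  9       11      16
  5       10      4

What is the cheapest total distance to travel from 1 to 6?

Compare a few routes:
1–9–7–5–10–6: 17+16+12+4+8 = 57
1–9–11–10–6: 17+16+20+8 = 61
The minimum is 57 m via 1–9–7–5–10–6.

57 m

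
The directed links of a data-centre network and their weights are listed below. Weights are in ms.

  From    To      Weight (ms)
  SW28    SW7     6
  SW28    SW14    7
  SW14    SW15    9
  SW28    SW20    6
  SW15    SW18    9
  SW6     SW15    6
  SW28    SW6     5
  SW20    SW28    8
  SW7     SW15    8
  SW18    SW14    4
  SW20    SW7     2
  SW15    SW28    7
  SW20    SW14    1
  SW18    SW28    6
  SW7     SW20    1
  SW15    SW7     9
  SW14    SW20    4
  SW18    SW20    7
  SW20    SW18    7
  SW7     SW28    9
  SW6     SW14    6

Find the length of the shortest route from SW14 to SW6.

17 ms

Running Dijkstra from SW14:
SW14: 0
SW20: 4  (via SW14)
SW7: 6  (via SW20)
SW15: 9  (via SW14)
SW18: 11  (via SW20)
SW28: 12  (via SW20)
SW6: 17  (via SW28)
Shortest route: SW14 → SW20 → SW28 → SW6 = 17 ms.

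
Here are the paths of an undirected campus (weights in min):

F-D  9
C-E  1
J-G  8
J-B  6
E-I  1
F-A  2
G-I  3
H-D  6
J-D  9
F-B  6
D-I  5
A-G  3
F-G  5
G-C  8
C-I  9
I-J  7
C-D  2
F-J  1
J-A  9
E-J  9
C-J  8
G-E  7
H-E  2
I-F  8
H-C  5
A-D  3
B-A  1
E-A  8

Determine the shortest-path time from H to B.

9 min

Candidate routes:
H → E → C → D → A → B: 2+1+2+3+1 = 9
H → E → I → G → A → B: 2+1+3+3+1 = 10
H → D → A → B: 6+3+1 = 10
Cheapest is H → E → C → D → A → B at 9 min.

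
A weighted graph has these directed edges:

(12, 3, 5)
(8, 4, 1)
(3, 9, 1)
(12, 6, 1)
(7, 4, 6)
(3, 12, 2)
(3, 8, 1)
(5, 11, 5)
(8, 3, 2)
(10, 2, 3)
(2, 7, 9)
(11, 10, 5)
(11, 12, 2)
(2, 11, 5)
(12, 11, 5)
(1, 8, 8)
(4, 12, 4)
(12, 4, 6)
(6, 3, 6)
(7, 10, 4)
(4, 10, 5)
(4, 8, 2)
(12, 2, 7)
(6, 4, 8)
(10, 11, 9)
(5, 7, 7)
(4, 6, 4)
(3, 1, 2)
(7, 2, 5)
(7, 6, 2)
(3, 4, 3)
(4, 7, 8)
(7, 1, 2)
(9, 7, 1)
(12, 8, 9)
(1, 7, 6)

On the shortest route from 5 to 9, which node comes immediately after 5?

Candidate routes:
5–11–12–3–9: 5+2+5+1 = 13
5–11–12–6–3–9: 5+2+1+6+1 = 15
5–7–4–8–3–9: 7+6+2+2+1 = 18
5–7–6–3–9: 7+2+6+1 = 16
The minimum is 13 via 5–11–12–3–9.
So from 5 the first move is to 11.

11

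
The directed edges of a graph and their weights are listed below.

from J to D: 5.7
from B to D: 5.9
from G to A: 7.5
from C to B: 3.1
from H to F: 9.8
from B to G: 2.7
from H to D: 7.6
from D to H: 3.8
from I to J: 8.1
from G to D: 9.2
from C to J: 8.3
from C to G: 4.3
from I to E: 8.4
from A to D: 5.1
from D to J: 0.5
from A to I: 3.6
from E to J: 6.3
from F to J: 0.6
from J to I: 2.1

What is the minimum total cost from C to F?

22.6

Shortest distances from C:
C: 0
B: 3.1  (via C)
G: 4.3  (via C)
J: 8.3  (via C)
D: 9  (via B)
I: 10.4  (via J)
A: 11.8  (via G)
H: 12.8  (via D)
E: 18.8  (via I)
F: 22.6  (via H)
Shortest route: C → B → D → H → F = 22.6.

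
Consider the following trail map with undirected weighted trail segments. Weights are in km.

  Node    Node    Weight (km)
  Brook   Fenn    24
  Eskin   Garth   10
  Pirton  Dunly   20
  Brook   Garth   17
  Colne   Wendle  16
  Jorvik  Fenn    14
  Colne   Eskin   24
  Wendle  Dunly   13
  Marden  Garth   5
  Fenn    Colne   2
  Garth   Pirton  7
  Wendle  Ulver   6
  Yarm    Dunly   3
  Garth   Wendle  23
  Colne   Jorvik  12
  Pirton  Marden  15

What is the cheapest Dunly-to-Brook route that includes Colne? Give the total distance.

55 km

Best Dunly to Colne: Dunly → Wendle → Colne costing 29
Best Colne to Brook: Colne → Fenn → Brook costing 26
Total via Colne: 29 + 26 = 55 km.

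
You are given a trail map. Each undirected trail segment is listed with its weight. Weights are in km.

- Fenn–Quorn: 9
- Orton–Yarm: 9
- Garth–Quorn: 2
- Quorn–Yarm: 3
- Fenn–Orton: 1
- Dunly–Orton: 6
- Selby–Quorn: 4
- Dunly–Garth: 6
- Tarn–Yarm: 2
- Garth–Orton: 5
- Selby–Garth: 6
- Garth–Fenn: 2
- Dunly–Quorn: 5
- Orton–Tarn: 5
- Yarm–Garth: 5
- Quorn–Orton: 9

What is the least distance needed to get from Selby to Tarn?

Compare a few routes:
Selby–Garth–Quorn–Yarm–Tarn: 6+2+3+2 = 13
Selby–Quorn–Yarm–Tarn: 4+3+2 = 9
Selby–Quorn–Garth–Yarm–Tarn: 4+2+5+2 = 13
Selby–Garth–Yarm–Tarn: 6+5+2 = 13
Cheapest is Selby–Quorn–Yarm–Tarn at 9 km.

9 km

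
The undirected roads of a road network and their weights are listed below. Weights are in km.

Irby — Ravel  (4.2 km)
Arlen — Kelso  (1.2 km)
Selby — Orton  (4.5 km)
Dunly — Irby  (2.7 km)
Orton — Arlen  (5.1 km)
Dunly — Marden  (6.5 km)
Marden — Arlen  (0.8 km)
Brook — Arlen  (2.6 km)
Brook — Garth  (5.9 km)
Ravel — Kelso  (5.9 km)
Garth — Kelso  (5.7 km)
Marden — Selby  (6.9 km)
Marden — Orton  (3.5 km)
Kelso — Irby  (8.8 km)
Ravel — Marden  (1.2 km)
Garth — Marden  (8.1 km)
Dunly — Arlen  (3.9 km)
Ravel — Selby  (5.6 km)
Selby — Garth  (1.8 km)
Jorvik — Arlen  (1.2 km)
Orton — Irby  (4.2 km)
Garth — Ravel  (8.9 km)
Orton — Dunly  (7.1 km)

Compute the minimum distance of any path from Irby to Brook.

8.8 km

Shortest distances from Irby:
Irby: 0
Dunly: 2.7  (via Irby)
Orton: 4.2  (via Irby)
Ravel: 4.2  (via Irby)
Marden: 5.4  (via Ravel)
Arlen: 6.2  (via Marden)
Jorvik: 7.4  (via Arlen)
Kelso: 7.4  (via Arlen)
Selby: 8.7  (via Orton)
Brook: 8.8  (via Arlen)
Shortest route: Irby–Ravel–Marden–Arlen–Brook = 8.8 km.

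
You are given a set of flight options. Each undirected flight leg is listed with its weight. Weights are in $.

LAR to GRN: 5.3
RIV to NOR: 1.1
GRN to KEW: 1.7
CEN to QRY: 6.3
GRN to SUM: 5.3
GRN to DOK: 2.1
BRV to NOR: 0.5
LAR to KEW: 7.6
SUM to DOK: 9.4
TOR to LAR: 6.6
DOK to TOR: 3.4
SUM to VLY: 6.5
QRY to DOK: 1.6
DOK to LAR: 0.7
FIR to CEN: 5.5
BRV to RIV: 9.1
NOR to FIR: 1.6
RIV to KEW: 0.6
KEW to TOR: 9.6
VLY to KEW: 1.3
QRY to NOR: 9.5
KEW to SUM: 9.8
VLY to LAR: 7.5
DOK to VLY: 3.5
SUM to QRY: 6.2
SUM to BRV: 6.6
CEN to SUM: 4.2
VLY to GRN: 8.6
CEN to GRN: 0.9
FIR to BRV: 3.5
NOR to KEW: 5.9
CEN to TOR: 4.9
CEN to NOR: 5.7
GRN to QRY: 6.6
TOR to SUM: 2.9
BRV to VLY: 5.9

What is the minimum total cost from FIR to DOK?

$7.1

Running Dijkstra from FIR:
FIR: 0
NOR: 1.6  (via FIR)
BRV: 2.1  (via NOR)
RIV: 2.7  (via NOR)
KEW: 3.3  (via RIV)
VLY: 4.6  (via KEW)
GRN: 5  (via KEW)
CEN: 5.5  (via FIR)
DOK: 7.1  (via GRN)
Shortest route: FIR–NOR–RIV–KEW–GRN–DOK = $7.1.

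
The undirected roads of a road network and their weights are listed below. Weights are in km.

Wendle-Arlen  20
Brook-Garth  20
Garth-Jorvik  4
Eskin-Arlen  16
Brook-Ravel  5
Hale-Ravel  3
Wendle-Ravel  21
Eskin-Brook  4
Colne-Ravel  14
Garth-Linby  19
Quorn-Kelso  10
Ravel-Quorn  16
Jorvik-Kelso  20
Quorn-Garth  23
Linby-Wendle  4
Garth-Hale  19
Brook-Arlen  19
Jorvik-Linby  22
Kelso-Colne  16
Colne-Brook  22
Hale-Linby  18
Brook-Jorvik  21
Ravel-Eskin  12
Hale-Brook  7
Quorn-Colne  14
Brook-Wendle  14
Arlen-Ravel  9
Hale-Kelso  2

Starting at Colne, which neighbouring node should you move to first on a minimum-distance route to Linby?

Compare a few routes:
Colne - Ravel - Hale - Linby: 14+3+18 = 35
Colne - Kelso - Hale - Linby: 16+2+18 = 36
Colne - Ravel - Brook - Wendle - Linby: 14+5+14+4 = 37
Cheapest is Colne - Ravel - Hale - Linby at 35 km.
So from Colne the first move is to Ravel.

Ravel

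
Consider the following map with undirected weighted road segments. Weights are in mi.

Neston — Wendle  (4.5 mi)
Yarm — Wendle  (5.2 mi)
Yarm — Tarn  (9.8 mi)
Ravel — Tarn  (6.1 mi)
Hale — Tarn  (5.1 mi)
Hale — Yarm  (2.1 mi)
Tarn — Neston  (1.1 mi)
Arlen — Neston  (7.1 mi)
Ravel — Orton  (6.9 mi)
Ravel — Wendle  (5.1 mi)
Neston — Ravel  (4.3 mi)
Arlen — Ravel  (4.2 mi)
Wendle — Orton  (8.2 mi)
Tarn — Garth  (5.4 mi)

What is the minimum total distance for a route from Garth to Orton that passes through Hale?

26 mi

Shortest Garth→Hale: Garth → Tarn → Hale = 10.5
Shortest Hale→Orton: Hale → Yarm → Wendle → Orton = 15.5
Total via Hale: 10.5 + 15.5 = 26 mi.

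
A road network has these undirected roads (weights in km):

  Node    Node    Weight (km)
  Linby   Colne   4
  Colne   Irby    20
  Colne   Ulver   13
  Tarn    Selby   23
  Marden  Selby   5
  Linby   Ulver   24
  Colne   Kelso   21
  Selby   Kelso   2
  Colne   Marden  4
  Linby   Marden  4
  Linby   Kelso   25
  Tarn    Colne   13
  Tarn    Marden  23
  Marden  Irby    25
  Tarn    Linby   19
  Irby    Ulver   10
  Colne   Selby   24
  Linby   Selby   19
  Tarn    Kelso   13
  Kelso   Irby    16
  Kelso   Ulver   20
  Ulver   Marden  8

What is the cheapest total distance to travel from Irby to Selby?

Shortest distances from Irby:
Irby: 0
Ulver: 10  (via Irby)
Kelso: 16  (via Irby)
Selby: 18  (via Kelso)
Shortest route: Irby–Kelso–Selby = 18 km.

18 km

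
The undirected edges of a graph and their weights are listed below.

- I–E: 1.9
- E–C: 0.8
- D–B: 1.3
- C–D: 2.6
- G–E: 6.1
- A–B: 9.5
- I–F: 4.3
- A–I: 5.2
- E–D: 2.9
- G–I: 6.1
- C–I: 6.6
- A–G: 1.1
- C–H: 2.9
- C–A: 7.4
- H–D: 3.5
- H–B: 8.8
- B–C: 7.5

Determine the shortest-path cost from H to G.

Settle nodes by increasing distance from H:
H: 0
C: 2.9  (via H)
D: 3.5  (via H)
E: 3.7  (via C)
B: 4.8  (via D)
I: 5.6  (via E)
G: 9.8  (via E)
Shortest route: H–C–E–G = 9.8.

9.8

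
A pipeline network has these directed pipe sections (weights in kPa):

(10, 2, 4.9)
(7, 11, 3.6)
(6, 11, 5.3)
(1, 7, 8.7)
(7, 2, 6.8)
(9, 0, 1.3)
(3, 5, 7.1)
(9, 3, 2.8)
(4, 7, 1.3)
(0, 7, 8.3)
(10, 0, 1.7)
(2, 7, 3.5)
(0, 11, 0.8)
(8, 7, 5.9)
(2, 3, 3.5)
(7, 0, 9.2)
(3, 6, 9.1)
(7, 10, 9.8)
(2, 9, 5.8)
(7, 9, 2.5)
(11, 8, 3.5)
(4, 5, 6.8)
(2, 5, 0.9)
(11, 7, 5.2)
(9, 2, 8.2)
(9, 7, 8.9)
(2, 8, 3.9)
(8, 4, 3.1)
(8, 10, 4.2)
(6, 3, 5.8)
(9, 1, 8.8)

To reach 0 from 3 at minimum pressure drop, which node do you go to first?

6

Enumerating some paths:
3 - 6 - 11 - 8 - 10 - 0: 9.1+5.3+3.5+4.2+1.7 = 23.8
3 - 6 - 11 - 7 - 9 - 0: 9.1+5.3+5.2+2.5+1.3 = 23.4
The minimum is 23.4 kPa via 3 - 6 - 11 - 7 - 9 - 0.
So from 3 the first move is to 6.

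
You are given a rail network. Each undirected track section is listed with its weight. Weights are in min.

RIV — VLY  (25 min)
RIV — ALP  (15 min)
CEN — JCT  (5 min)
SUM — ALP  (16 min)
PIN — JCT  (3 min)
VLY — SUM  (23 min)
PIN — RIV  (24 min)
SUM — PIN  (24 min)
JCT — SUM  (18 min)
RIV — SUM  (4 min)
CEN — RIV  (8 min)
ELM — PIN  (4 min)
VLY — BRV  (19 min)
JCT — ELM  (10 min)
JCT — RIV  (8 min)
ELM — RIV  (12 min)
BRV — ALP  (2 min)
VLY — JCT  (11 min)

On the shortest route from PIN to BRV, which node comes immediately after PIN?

Candidate routes:
PIN - JCT - RIV - SUM - ALP - BRV: 3+8+4+16+2 = 33
PIN - ELM - RIV - ALP - BRV: 4+12+15+2 = 33
PIN - JCT - VLY - BRV: 3+11+19 = 33
PIN - JCT - RIV - ALP - BRV: 3+8+15+2 = 28
Cheapest is PIN - JCT - RIV - ALP - BRV at 28 min.
So from PIN the first move is to JCT.

JCT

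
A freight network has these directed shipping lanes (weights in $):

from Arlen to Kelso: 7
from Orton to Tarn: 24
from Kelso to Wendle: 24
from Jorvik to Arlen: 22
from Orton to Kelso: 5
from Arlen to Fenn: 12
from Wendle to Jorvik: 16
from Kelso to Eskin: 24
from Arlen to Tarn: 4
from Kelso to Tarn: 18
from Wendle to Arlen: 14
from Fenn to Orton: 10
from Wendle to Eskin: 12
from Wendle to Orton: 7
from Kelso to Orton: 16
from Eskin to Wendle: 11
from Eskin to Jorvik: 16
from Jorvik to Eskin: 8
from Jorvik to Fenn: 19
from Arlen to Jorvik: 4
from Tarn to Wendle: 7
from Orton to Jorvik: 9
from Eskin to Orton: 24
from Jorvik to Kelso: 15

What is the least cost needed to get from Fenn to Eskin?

$27

Enumerating some paths:
Fenn → Orton → Kelso → Eskin: 10+5+24 = 39
Fenn → Orton → Jorvik → Eskin: 10+9+8 = 27
Fenn → Orton → Kelso → Wendle → Eskin: 10+5+24+12 = 51
Cheapest is Fenn → Orton → Jorvik → Eskin at $27.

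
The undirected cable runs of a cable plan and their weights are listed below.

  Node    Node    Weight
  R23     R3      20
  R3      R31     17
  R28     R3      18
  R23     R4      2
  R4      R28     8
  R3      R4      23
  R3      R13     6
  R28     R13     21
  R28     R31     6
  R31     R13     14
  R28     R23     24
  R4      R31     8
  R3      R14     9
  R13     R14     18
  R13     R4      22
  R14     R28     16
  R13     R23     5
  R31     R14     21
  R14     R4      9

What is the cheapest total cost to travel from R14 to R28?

16

Enumerating some paths:
R14 - R4 - R31 - R28: 9+8+6 = 23
R14 - R31 - R28: 21+6 = 27
R14 - R4 - R28: 9+8 = 17
R14 - R28: 16 = 16
Cheapest is R14 - R28 at 16.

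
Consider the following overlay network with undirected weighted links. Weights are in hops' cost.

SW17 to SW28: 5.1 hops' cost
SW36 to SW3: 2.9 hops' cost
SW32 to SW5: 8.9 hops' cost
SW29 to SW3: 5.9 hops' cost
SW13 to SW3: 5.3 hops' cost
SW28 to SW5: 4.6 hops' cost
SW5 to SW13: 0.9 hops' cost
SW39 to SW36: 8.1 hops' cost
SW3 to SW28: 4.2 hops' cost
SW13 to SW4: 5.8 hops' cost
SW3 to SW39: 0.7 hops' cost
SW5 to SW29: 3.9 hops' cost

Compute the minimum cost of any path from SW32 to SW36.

Settle nodes by increasing distance from SW32:
SW32: 0
SW5: 8.9  (via SW32)
SW13: 9.8  (via SW5)
SW29: 12.8  (via SW5)
SW28: 13.5  (via SW5)
SW3: 15.1  (via SW13)
SW4: 15.6  (via SW13)
SW39: 15.8  (via SW3)
SW36: 18  (via SW3)
Shortest route: SW32–SW5–SW13–SW3–SW36 = 18 hops' cost.

18 hops' cost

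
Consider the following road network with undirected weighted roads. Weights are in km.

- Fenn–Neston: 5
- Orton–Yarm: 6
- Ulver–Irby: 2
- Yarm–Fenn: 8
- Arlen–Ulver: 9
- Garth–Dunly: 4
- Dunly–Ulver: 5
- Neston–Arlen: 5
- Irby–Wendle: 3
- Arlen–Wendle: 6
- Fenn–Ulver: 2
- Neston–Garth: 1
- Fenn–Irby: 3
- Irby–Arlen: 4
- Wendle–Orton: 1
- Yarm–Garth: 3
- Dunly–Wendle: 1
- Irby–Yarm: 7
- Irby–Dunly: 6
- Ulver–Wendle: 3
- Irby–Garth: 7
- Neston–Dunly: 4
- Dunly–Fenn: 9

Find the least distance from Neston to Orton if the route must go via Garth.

Best Neston to Garth: Neston → Garth costing 1
Best Garth to Orton: Garth → Dunly → Wendle → Orton costing 6
Total via Garth: 1 + 6 = 7 km.

7 km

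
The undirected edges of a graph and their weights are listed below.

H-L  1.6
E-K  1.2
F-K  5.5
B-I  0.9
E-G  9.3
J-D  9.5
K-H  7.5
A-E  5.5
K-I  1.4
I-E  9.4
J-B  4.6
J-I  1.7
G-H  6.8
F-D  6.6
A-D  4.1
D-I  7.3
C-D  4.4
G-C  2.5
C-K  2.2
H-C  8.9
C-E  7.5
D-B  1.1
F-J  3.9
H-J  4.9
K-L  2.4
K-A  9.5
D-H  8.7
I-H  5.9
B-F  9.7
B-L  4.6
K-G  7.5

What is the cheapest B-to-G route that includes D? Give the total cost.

Shortest B→D: B → D = 1.1
Shortest D→G: D → C → G = 6.9
Total via D: 1.1 + 6.9 = 8.

8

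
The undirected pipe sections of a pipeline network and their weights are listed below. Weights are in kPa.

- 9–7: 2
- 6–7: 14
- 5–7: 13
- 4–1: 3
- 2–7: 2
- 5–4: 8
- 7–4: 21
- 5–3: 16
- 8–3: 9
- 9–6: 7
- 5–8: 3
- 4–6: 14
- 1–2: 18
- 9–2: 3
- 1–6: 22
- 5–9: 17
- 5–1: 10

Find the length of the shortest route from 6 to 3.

Enumerating some paths:
6–9–7–5–8–3: 7+2+13+3+9 = 34
6–9–2–7–5–8–3: 7+3+2+13+3+9 = 37
6–9–5–8–3: 7+17+3+9 = 36
Cheapest is 6–9–7–5–8–3 at 34 kPa.

34 kPa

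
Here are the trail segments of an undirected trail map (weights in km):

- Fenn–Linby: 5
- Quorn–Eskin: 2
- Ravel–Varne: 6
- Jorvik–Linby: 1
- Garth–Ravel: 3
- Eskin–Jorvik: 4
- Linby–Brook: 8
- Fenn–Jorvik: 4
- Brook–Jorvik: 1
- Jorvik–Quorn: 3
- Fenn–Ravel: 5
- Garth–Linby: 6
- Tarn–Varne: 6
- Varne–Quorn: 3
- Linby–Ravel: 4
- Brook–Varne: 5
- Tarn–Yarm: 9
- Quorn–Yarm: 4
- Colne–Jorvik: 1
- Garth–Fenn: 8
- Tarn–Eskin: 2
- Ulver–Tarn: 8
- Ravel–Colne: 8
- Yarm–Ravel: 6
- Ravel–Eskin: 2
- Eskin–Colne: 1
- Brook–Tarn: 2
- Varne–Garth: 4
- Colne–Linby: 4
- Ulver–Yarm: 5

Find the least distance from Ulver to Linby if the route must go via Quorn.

13 km

Shortest Ulver→Quorn: Ulver → Yarm → Quorn = 9
Shortest Quorn→Linby: Quorn → Jorvik → Linby = 4
Total via Quorn: 9 + 4 = 13 km.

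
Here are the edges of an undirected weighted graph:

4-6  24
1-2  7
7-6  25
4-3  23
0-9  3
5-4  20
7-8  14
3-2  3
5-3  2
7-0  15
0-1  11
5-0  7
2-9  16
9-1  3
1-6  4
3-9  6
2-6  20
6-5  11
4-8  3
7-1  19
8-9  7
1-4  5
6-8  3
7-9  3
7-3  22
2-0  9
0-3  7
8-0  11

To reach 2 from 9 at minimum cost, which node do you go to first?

Candidate routes:
9 - 1 - 2: 3+7 = 10
9 - 3 - 2: 6+3 = 9
9 - 0 - 2: 3+9 = 12
Cheapest is 9 - 3 - 2 at 9.
So from 9 the first move is to 3.

3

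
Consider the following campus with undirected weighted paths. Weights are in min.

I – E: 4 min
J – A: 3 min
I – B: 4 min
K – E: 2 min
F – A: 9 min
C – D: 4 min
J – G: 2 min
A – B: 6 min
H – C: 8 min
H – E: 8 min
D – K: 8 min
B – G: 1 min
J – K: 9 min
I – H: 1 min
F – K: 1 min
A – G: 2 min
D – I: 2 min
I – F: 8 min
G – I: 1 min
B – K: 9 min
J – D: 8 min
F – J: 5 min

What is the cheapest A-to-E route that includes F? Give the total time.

11 min

Best A to F: A–J–F costing 8
Best F to E: F–K–E costing 3
Total via F: 8 + 3 = 11 min.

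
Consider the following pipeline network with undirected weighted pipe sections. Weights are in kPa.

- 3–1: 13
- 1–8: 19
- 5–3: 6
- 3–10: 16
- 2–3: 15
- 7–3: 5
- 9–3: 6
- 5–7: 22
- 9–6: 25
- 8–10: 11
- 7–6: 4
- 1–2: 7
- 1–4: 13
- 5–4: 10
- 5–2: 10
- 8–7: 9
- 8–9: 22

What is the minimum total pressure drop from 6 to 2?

Compare a few routes:
6–7–3–5–2: 4+5+6+10 = 25
6–7–3–2: 4+5+15 = 24
6–7–3–1–2: 4+5+13+7 = 29
6–7–5–2: 4+22+10 = 36
Cheapest is 6–7–3–2 at 24 kPa.

24 kPa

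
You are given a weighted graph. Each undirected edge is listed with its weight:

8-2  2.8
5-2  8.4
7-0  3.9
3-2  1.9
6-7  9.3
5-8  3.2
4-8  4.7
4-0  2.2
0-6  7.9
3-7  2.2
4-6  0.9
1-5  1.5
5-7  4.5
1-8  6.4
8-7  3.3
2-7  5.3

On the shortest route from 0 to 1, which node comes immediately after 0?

Compare a few routes:
0 - 4 - 8 - 5 - 1: 2.2+4.7+3.2+1.5 = 11.6
0 - 7 - 8 - 5 - 1: 3.9+3.3+3.2+1.5 = 11.9
0 - 7 - 5 - 1: 3.9+4.5+1.5 = 9.9
0 - 4 - 8 - 1: 2.2+4.7+6.4 = 13.3
Cheapest is 0 - 7 - 5 - 1 at 9.9.
So from 0 the first move is to 7.

7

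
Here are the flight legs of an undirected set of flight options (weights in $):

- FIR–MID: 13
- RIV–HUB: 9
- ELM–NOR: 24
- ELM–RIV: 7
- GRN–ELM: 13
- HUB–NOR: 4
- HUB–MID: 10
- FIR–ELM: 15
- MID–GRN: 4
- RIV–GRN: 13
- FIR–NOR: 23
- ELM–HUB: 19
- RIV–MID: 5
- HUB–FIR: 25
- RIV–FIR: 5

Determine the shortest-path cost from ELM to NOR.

$20

Settle nodes by increasing distance from ELM:
ELM: 0
RIV: 7  (via ELM)
MID: 12  (via RIV)
FIR: 12  (via RIV)
GRN: 13  (via ELM)
HUB: 16  (via RIV)
NOR: 20  (via HUB)
Shortest route: ELM → RIV → HUB → NOR = $20.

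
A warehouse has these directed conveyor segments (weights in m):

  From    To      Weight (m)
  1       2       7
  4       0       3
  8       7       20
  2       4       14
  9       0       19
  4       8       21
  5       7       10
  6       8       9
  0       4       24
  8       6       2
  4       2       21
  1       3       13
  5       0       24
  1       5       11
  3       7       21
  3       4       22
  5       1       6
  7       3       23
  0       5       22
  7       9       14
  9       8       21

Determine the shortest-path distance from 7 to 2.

66 m

Enumerating some paths:
7–3–4–0–5–1–2: 23+22+3+22+6+7 = 83
7–3–4–2: 23+22+21 = 66
7–9–0–4–2: 14+19+24+21 = 78
7–9–0–5–1–2: 14+19+22+6+7 = 68
Cheapest is 7–3–4–2 at 66 m.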